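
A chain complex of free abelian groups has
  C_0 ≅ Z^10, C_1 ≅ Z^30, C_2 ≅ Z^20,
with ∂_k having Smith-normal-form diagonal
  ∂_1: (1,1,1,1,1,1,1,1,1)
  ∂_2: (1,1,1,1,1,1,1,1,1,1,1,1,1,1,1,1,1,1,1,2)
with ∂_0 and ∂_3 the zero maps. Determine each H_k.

H_0: b_0 = 10 − 0 − 9 = 1; torsion from ∂_1 factors > 1: none. So H_0 ≅ Z.
H_1: b_1 = 30 − 9 − 20 = 1; torsion from ∂_2 factors > 1: [2]. So H_1 ≅ Z ⊕ Z_2.
H_2: b_2 = 20 − 20 − 0 = 0; torsion from ∂_3 factors > 1: none. So H_2 ≅ 0.

H_0 ≅ Z,  H_1 ≅ Z ⊕ Z_2,  H_2 = 0.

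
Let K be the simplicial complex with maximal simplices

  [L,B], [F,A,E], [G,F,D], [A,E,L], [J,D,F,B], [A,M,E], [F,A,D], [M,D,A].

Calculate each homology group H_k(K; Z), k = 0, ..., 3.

H_0 ≅ Z,  H_1 ≅ Z,  H_2 = 0,  H_3 = 0.

Order the vertices as A < B < D < E < F < G < J < L < M. Listing each simplex with vertices in this order, K has dimension 3 with simplices:

  0-simplices (9): A, B, D, E, F, G, J, L, M
  1-simplices (18): AD, AE, AF, AL, AM, BD, BF, BJ, BL, DF, DG, DJ, DM, EF, EL, EM, FG, FJ
  2-simplices (10): ADF, ADM, AEF, AEL, AEM, BDF, BDJ, BFJ, DFG, DFJ
  3-simplices (1): BDFJ

so the chain groups are C_0 ≅ Z^9, C_1 ≅ Z^18, C_2 ≅ Z^10, C_3 ≅ Z^1.

The boundary map ∂_1: C_1 → C_0 maps an edge to its endpoints' difference, ∂[p,q] = q − p. For instance
  ∂AL = L − A.
This gives a 9×18 integer matrix of rank 8; reducing to Smith normal form yields diagonal entries (1,1,1,1,1,1,1,1).

∂_2: C_2 → C_1 sends each 2-simplex [p,q,r] to [q,r] − [p,r] + [p,q]. For instance
  ∂AEM = EM − AM + AE,
  ∂DFG = FG − DG + DF.
This gives a 18×10 integer matrix of rank 9; reducing to Smith normal form yields diagonal entries (1,1,1,1,1,1,1,1,1).

∂_3: C_3 → C_2 sends each 3-simplex σ to the alternating sum Σ_i (−1)^i (σ with its i-th vertex removed). For instance
  ∂BDFJ = DFJ − BFJ + BDJ − BDF.
The resulting 10×1 matrix has rank 1, and its Smith normal form has invariant factors (1).

Now H_k = ker ∂_k / im ∂_{k+1}, so:

  H_0: rank C_0 − rank ∂_1 = 9 − 8 = 1, and the invariant factors of ∂_1 are all 1, so H_0 = Z.
  H_1: rank ker ∂_1 − rank ∂_2 = (18 − 8) − 9 = 1, and the invariant factors of ∂_2 are all 1, so H_1 = Z.
  H_2: rank ker ∂_2 − rank ∂_3 = (10 − 9) − 1 = 0, and the invariant factors of ∂_3 are all 1, so H_2 = 0.
  H_3: rank ker ∂_3 − rank ∂_4 = (1 − 1) − 0 = 0, and there is no ∂_4, so H_3 = 0.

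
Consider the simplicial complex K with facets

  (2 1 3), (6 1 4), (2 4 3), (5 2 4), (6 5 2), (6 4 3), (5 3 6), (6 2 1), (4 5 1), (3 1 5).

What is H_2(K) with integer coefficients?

H_2 ≅ 0.

Order the vertices as 1 < 2 < 3 < 4 < 5 < 6. Listing each simplex with vertices in this order, K has dimension 2 with simplices:

  0-simplices (6): [1], [2], [3], [4], [5], [6]
  1-simplices (15): [1,2], [1,3], [1,4], [1,5], [1,6], [2,3], [2,4], [2,5], [2,6], [3,4], [3,5], [3,6], [4,5], [4,6], [5,6]
  2-simplices (10): [1,2,3], [1,2,6], [1,3,5], [1,4,5], [1,4,6], [2,3,4], [2,4,5], [2,5,6], [3,4,6], [3,5,6]

so the chain groups are C_0 ≅ Z^6, C_1 ≅ Z^15, C_2 ≅ Z^10.

∂_1: C_1 → C_0 sends each edge [p,q] (with p < q) to q − p. For instance
  ∂[1,3] = [3] − [1].
The resulting 6×15 matrix has rank 5, and its Smith normal form has invariant factors (1,1,1,1,1).

∂_2: C_2 → C_1 sends each 2-simplex [p,q,r] to [q,r] − [p,r] + [p,q]. For instance
  ∂[1,2,6] = [2,6] − [1,6] + [1,2],
  ∂[2,4,5] = [4,5] − [2,5] + [2,4].
The 15×10 boundary matrix has rank 10 and Smith normal form diag(1,1,1,1,1,1,1,1,1,2).

Now H_k = ker ∂_k / im ∂_{k+1}, so:

  H_2: rank ker ∂_2 − rank ∂_3 = (10 − 10) − 0 = 0, and there is no ∂_3, so H_2 = 0.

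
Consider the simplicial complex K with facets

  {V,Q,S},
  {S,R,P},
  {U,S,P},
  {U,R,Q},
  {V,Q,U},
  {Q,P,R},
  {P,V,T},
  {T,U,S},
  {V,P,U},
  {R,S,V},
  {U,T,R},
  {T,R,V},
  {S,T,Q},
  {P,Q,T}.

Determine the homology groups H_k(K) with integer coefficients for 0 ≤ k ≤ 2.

H_0 ≅ Z,  H_1 ≅ Z^2,  H_2 ≅ Z.

K has 7 vertices, 21 edges, 14 triangles.
rank ∂_0 = 0, rank ∂_1 = 6 ⇒ b_0 = 7 − 0 − 6 = 1; all invariant factors of ∂_1 are 1 so no torsion. So H_0 ≅ Z.
rank ∂_1 = 6, rank ∂_2 = 13 ⇒ b_1 = 21 − 6 − 13 = 2; all invariant factors of ∂_2 are 1 so no torsion. So H_1 ≅ Z^2.
rank ∂_2 = 13, rank ∂_3 = 0 ⇒ b_2 = 14 − 13 − 0 = 1. So H_2 ≅ Z.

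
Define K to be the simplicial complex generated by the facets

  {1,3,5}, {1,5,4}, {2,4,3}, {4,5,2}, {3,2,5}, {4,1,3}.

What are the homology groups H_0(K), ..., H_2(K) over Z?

H_0 ≅ Z,  H_1 = 0,  H_2 ≅ Z.

Order the vertices as 1 < 2 < 3 < 4 < 5. Listing each simplex with vertices in this order, K has dimension 2 with simplices:

  0-simplices (5): [1], [2], [3], [4], [5]
  1-simplices (9): [1,3], [1,4], [1,5], [2,3], [2,4], [2,5], [3,4], [3,5], [4,5]
  2-simplices (6): [1,3,4], [1,3,5], [1,4,5], [2,3,4], [2,3,5], [2,4,5]

so the chain groups are C_0 ≅ Z^5, C_1 ≅ Z^9, C_2 ≅ Z^6.

Boundary ∂_1: C_1 → C_0 maps an edge to its endpoints' difference, ∂[p,q] = q − p. For instance
  ∂[1,3] = [3] − [1].
The 5×9 boundary matrix has rank 4 and Smith normal form diag(1,1,1,1).

Boundary ∂_2: C_2 → C_1 sends each 2-simplex [p,q,r] to [q,r] − [p,r] + [p,q]. For instance
  ∂[1,3,4] = [3,4] − [1,4] + [1,3],
  ∂[2,3,4] = [3,4] − [2,4] + [2,3].
This gives a 9×6 integer matrix of rank 5; reducing to Smith normal form yields diagonal entries (1,1,1,1,1).

From H_k ≅ ker(∂_k) / im(∂_{k+1}) we obtain:

  H_0: rank C_0 − rank ∂_1 = 5 − 4 = 1, and the invariant factors of ∂_1 are all 1, so H_0 = Z.
  H_1: rank ker ∂_1 − rank ∂_2 = (9 − 4) − 5 = 0, and the invariant factors of ∂_2 are all 1, so H_1 = 0.
  H_2: rank ker ∂_2 − rank ∂_3 = (6 − 5) − 0 = 1, and there is no ∂_3, so H_2 = Z.

As a check, the Euler characteristic is 5 − 9 + 6 = 2, which agrees with 1 − 0 + 1 = 2.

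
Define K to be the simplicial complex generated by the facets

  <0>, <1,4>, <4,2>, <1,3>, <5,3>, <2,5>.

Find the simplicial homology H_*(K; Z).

H_0 = Z^2,  H_1 = Z.

Take the total order 0 < 1 < 2 < 3 < 4 < 5 on the vertex set. Then K (dimension 1) consists of the simplices:

  0-simplices (6): [0], [1], [2], [3], [4], [5]
  1-simplices (5): [1,3], [1,4], [2,4], [2,5], [3,5]

Hence C_0 ≅ Z^6, C_1 ≅ Z^5.

Boundary ∂_1: C_1 → C_0 sends each edge [p,q] (with p < q) to q − p.
The resulting 6×5 matrix has rank 4, and its Smith normal form has invariant factors (1,1,1,1).

Reading off H_k = ker ∂_k / im ∂_{k+1}:

  H_0: rank C_0 − rank ∂_1 = 6 − 4 = 2, and the invariant factors of ∂_1 are all 1, so H_0 = Z^2.
  H_1: rank ker ∂_1 − rank ∂_2 = (5 − 4) − 0 = 1, and there is no ∂_2, so H_1 = Z.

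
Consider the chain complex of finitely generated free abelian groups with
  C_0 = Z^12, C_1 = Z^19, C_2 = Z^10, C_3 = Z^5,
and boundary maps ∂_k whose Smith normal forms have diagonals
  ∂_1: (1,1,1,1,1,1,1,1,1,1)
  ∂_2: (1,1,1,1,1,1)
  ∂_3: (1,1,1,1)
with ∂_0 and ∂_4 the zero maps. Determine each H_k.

H_0 = Z^2,  H_1 = Z^3,  H_2 = 0,  H_3 = Z.

H_0: b_0 = 12 − 0 − 10 = 2; torsion from ∂_1 factors > 1: none. So H_0 = Z^2.
H_1: b_1 = 19 − 10 − 6 = 3; torsion from ∂_2 factors > 1: none. So H_1 = Z^3.
H_2: b_2 = 10 − 6 − 4 = 0; torsion from ∂_3 factors > 1: none. So H_2 = 0.
H_3: b_3 = 5 − 4 − 0 = 1; torsion from ∂_4 factors > 1: none. So H_3 = Z.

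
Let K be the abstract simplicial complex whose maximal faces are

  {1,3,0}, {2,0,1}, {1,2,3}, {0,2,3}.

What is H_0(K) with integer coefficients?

Take the total order 0 < 1 < 2 < 3 on the vertex set. Then K (dimension 2) consists of the simplices:

  0-simplices (4): [0], [1], [2], [3]
  1-simplices (6): [0,1], [0,2], [0,3], [1,2], [1,3], [2,3]
  2-simplices (4): [0,1,2], [0,1,3], [0,2,3], [1,2,3]

so the chain groups are C_0 ≅ Z^4, C_1 ≅ Z^6, C_2 ≅ Z^4.

Boundary ∂_1: C_1 → C_0 is given by ∂[p,q] = [q] − [p]. For instance
  ∂[2,3] = [3] − [2].
As a 4×6 matrix over Z this has rank 3, with invariant factors (1,1,1).

Boundary ∂_2: C_2 → C_1 acts by ∂[p,q,r] = [q,r] − [p,r] + [p,q]. For instance
  ∂[0,1,3] = [1,3] − [0,3] + [0,1],
  ∂[0,2,3] = [2,3] − [0,3] + [0,2].
As a 6×4 matrix over Z this has rank 3, with invariant factors (1,1,1).

Now H_k = ker ∂_k / im ∂_{k+1}, so:

  H_0: rank C_0 − rank ∂_1 = 4 − 3 = 1, and the invariant factors of ∂_1 are all 1, so H_0 ≅ Z.

(K is a triangulation of the 2-sphere S^2.)

H_0 = Z.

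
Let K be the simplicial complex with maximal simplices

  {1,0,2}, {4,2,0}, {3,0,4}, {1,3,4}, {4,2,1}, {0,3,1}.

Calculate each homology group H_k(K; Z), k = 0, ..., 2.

Take the total order 0 < 1 < 2 < 3 < 4 on the vertex set. Then K (dimension 2) consists of the simplices:

  0-simplices (5): [0], [1], [2], [3], [4]
  1-simplices (9): [0,1], [0,2], [0,3], [0,4], [1,2], [1,3], [1,4], [2,4], [3,4]
  2-simplices (6): [0,1,2], [0,1,3], [0,2,4], [0,3,4], [1,2,4], [1,3,4]

Hence C_0 ≅ Z^5, C_1 ≅ Z^9, C_2 ≅ Z^6.

∂_1: C_1 → C_0 is given by ∂[p,q] = [q] − [p]. For instance
  ∂[0,3] = [3] − [0].
The 5×9 boundary matrix has rank 4 and Smith normal form diag(1,1,1,1).

∂_2: C_2 → C_1 maps a triangle to the signed sum of its edges. For instance
  ∂[0,3,4] = [3,4] − [0,4] + [0,3],
  ∂[0,2,4] = [2,4] − [0,4] + [0,2].
The 9×6 boundary matrix has rank 5 and Smith normal form diag(1,1,1,1,1).

Reading off H_k = ker ∂_k / im ∂_{k+1}:

  H_0: rank C_0 − rank ∂_1 = 5 − 4 = 1, and the invariant factors of ∂_1 are all 1, so H_0 ≅ Z.
  H_1: rank ker ∂_1 − rank ∂_2 = (9 − 4) − 5 = 0, and the invariant factors of ∂_2 are all 1, so H_1 ≅ 0.
  H_2: rank ker ∂_2 − rank ∂_3 = (6 − 5) − 0 = 1, and there is no ∂_3, so H_2 ≅ Z.

As a check, the Euler characteristic is 5 − 9 + 6 = 2, which agrees with 1 − 0 + 1 = 2.

H_0 = Z,  H_1 = 0,  H_2 = Z.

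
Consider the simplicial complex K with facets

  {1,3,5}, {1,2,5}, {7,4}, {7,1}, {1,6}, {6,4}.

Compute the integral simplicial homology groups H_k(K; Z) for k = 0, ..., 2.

H_0 = Z,  H_1 = Z,  H_2 = 0.

Take the total order 1 < 2 < 3 < 4 < 5 < 6 < 7 on the vertex set. Then K (dimension 2) consists of the simplices:

  0-simplices (7): [1], [2], [3], [4], [5], [6], [7]
  1-simplices (9): [1,2], [1,3], [1,5], [1,6], [1,7], [2,5], [3,5], [4,6], [4,7]
  2-simplices (2): [1,2,5], [1,3,5]

so the chain groups are C_0 ≅ Z^7, C_1 ≅ Z^9, C_2 ≅ Z^2.

Boundary ∂_1: C_1 → C_0 maps an edge to its endpoints' difference, ∂[p,q] = q − p. For instance
  ∂[1,3] = [3] − [1].
The 7×9 boundary matrix has rank 6 and Smith normal form diag(1,1,1,1,1,1).

The boundary map ∂_2: C_2 → C_1 maps a triangle to the signed sum of its edges. For instance
  ∂[1,3,5] = [3,5] − [1,5] + [1,3],
  ∂[1,2,5] = [2,5] − [1,5] + [1,2].
This gives a 9×2 integer matrix of rank 2; reducing to Smith normal form yields diagonal entries (1,1).

Computing H_k = (kernel of ∂_k) / (image of ∂_{k+1}):

  H_0: rank C_0 − rank ∂_1 = 7 − 6 = 1, and the invariant factors of ∂_1 are all 1, so H_0 ≅ Z.
  H_1: rank ker ∂_1 − rank ∂_2 = (9 − 6) − 2 = 1, and the invariant factors of ∂_2 are all 1, so H_1 ≅ Z.
  H_2: rank ker ∂_2 − rank ∂_3 = (2 − 2) − 0 = 0, and there is no ∂_3, so H_2 ≅ 0.

As a check, the Euler characteristic is 7 − 9 + 2 = 0, which agrees with 1 − 1 + 0 = 0.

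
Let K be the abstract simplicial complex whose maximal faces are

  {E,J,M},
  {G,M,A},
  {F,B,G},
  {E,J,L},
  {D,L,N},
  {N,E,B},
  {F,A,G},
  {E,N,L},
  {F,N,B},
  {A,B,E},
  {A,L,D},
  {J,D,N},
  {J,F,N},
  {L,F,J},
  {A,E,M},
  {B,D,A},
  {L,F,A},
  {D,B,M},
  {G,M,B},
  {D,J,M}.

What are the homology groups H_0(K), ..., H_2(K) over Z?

H_0 = Z,  H_1 = Z ⊕ Z/2,  H_2 = 0.

Take the total order A < B < D < E < F < G < J < L < M < N on the vertex set. Then K (dimension 2) consists of the simplices:

  0-simplices (10): A, B, D, E, F, G, J, L, M, N
  1-simplices (30): AB, AD, AE, AF, AG, AL, AM, BD, BE, BF, BG, BM, BN, DJ, DL, DM, DN, EJ, EL, EM, EN, FG, FJ, FL, FN, GM, JL, JM, JN, LN
  2-simplices (20): ABD, ABE, ADL, AEM, AFG, AFL, AGM, BDM, BEN, BFG, BFN, BGM, DJM, DJN, DLN, EJL, EJM, ELN, FJL, FJN

so the chain groups are C_0 ≅ Z^10, C_1 ≅ Z^30, C_2 ≅ Z^20.

Boundary ∂_1: C_1 → C_0 sends each edge [p,q] (with p < q) to q − p. For instance
  ∂FL = L − F.
As a 10×30 matrix over Z this has rank 9, with invariant factors (1,1,1,1,1,1,1,1,1).

Boundary ∂_2: C_2 → C_1 acts by ∂[p,q,r] = [q,r] − [p,r] + [p,q]. For instance
  ∂BFG = FG − BG + BF,
  ∂DJM = JM − DM + DJ.
This gives a 30×20 integer matrix of rank 20; reducing to Smith normal form yields diagonal entries (1,1,1,1,1,1,1,1,1,1,1,1,1,1,1,1,1,1,1,2).

Now H_k = ker ∂_k / im ∂_{k+1}, so:

  H_0: rank C_0 − rank ∂_1 = 10 − 9 = 1, and the invariant factors of ∂_1 are all 1, so H_0 = Z.
  H_1: rank ker ∂_1 − rank ∂_2 = (30 − 9) − 20 = 1, and ∂_2 has invariant factor 2 > 1, so H_1 = Z ⊕ Z/2.
  H_2: rank ker ∂_2 − rank ∂_3 = (20 − 20) − 0 = 0, and there is no ∂_3, so H_2 = 0.

As a check, the Euler characteristic is 10 − 30 + 20 = 0, which agrees with 1 − 1 + 0 = 0.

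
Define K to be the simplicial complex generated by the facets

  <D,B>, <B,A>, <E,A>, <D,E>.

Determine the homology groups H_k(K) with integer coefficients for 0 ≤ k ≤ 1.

Order the vertices as A < B < D < E. Listing each simplex with vertices in this order, K has dimension 1 with simplices:

  0-simplices (4): A, B, D, E
  1-simplices (4): AB, AE, BD, DE

so the chain groups are C_0 ≅ Z^4, C_1 ≅ Z^4.

∂_1: C_1 → C_0 is given by ∂[p,q] = [q] − [p]. For instance
  ∂AE = E − A.
The resulting 4×4 matrix has rank 3, and its Smith normal form has invariant factors (1,1,1).

Reading off H_k = ker ∂_k / im ∂_{k+1}:

  H_0: rank C_0 − rank ∂_1 = 4 − 3 = 1, and the invariant factors of ∂_1 are all 1, so H_0 = Z.
  H_1: rank ker ∂_1 − rank ∂_2 = (4 − 3) − 0 = 1, and there is no ∂_2, so H_1 = Z.

As a check, the Euler characteristic is 4 − 4 = 0, which agrees with 1 − 1 = 0.

H_0 ≅ Z,  H_1 ≅ Z.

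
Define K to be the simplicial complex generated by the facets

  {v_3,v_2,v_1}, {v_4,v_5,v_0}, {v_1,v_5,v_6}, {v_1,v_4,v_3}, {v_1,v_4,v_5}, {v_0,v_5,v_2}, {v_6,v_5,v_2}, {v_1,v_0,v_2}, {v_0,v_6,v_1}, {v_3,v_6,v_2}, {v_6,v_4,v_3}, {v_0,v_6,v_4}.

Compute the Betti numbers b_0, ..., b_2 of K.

b_0 = 1, b_1 = 0, b_2 = 0.

K has 7 vertices, 18 edges, 12 triangles.
rank ∂_0 = 0, rank ∂_1 = 6 ⇒ b_0 = 7 − 0 − 6 = 1; all invariant factors of ∂_1 are 1 so no torsion. So H_0 = Z.
rank ∂_1 = 6, rank ∂_2 = 12 ⇒ b_1 = 18 − 6 − 12 = 0; ∂_2 has invariant factor(s) [2] giving torsion. So H_1 = Z/2.
rank ∂_2 = 12, rank ∂_3 = 0 ⇒ b_2 = 12 − 12 − 0 = 0. So H_2 = 0.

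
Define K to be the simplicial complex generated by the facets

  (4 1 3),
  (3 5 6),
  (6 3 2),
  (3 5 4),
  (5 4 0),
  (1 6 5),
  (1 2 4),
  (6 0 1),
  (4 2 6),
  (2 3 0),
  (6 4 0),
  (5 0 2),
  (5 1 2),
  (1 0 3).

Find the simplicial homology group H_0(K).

H_0 = Z.

Take the total order 0 < 1 < 2 < 3 < 4 < 5 < 6 on the vertex set. Then K (dimension 2) consists of the simplices:

  0-simplices (7): [0], [1], [2], [3], [4], [5], [6]
  1-simplices (21): [0,1], [0,2], [0,3], [0,4], [0,5], [0,6], [1,2], [1,3], [1,4], [1,5], [1,6], [2,3], [2,4], [2,5], [2,6], [3,4], [3,5], [3,6], [4,5], [4,6], [5,6]
  2-simplices (14): [0,1,3], [0,1,6], [0,2,3], [0,2,5], [0,4,5], [0,4,6], [1,2,4], [1,2,5], [1,3,4], [1,5,6], [2,3,6], [2,4,6], [3,4,5], [3,5,6]

Hence C_0 ≅ Z^7, C_1 ≅ Z^21, C_2 ≅ Z^14.

Boundary ∂_1: C_1 → C_0 is given by ∂[p,q] = [q] − [p]. For instance
  ∂[2,4] = [4] − [2].
As a 7×21 matrix over Z this has rank 6, with invariant factors (1,1,1,1,1,1).

∂_2: C_2 → C_1 sends each 2-simplex [p,q,r] to [q,r] − [p,r] + [p,q]. For instance
  ∂[3,5,6] = [5,6] − [3,6] + [3,5],
  ∂[0,4,6] = [4,6] − [0,6] + [0,4].
As a 21×14 matrix over Z this has rank 13, with invariant factors (1,1,1,1,1,1,1,1,1,1,1,1,1).

Now H_k = ker ∂_k / im ∂_{k+1}, so:

  H_0: rank C_0 − rank ∂_1 = 7 − 6 = 1, and the invariant factors of ∂_1 are all 1, so H_0 = Z.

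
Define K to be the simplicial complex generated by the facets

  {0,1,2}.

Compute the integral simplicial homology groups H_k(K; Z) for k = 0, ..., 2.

H_0 ≅ Z,  H_1 = 0,  H_2 = 0.

Order the vertices as 0 < 1 < 2. Listing each simplex with vertices in this order, K has dimension 2 with simplices:

  0-simplices (3): [0], [1], [2]
  1-simplices (3): [0,1], [0,2], [1,2]
  2-simplices (1): [0,1,2]

giving chain groups C_0 ≅ Z^3, C_1 ≅ Z^3, C_2 ≅ Z^1.

∂_1: C_1 → C_0 is given by ∂[p,q] = [q] − [p]. For instance
  ∂[0,1] = [1] − [0].
As a 3×3 matrix over Z this has rank 2, with invariant factors (1,1).

∂_2: C_2 → C_1 acts by ∂[p,q,r] = [q,r] − [p,r] + [p,q]. For instance
  ∂[0,1,2] = [1,2] − [0,2] + [0,1].
As a 3×1 matrix over Z this has rank 1, with invariant factors (1).

From H_k ≅ ker(∂_k) / im(∂_{k+1}) we obtain:

  H_0: rank C_0 − rank ∂_1 = 3 − 2 = 1, and the invariant factors of ∂_1 are all 1, so H_0 = Z.
  H_1: rank ker ∂_1 − rank ∂_2 = (3 − 2) − 1 = 0, and the invariant factors of ∂_2 are all 1, so H_1 = 0.
  H_2: rank ker ∂_2 − rank ∂_3 = (1 − 1) − 0 = 0, and there is no ∂_3, so H_2 = 0.

As a check, the Euler characteristic is 3 − 3 + 1 = 1, which agrees with 1 − 0 + 0 = 1.
(K is a triangulation of the 2-simplex.)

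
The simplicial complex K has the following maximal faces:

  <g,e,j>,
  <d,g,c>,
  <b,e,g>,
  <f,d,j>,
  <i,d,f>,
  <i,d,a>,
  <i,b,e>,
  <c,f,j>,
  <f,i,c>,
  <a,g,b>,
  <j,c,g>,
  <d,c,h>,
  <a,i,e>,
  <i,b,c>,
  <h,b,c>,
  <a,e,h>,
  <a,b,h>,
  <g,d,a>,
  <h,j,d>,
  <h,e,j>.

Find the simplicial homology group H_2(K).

H_2 = 0.

Order the vertices as a < b < c < d < e < f < g < h < i < j. Listing each simplex with vertices in this order, K has dimension 2 with simplices:

  0-simplices (10): a, b, c, d, e, f, g, h, i, j
  1-simplices (30): ab, ad, ae, ag, ah, ai, bc, be, bg, bh, bi, cd, cf, cg, ch, ci, cj, df, dg, dh, di, dj, eg, eh, ei, ej, fi, fj, gj, hj
  2-simplices (20): abg, abh, adg, adi, aeh, aei, bch, bci, beg, bei, cdg, cdh, cfi, cfj, cgj, dfi, dfj, dhj, egj, ehj

giving chain groups C_0 ≅ Z^10, C_1 ≅ Z^30, C_2 ≅ Z^20.

∂_1: C_1 → C_0 maps an edge to its endpoints' difference, ∂[p,q] = q − p.
This gives a 10×30 integer matrix of rank 9; reducing to Smith normal form yields diagonal entries (1,1,1,1,1,1,1,1,1).

∂_2: C_2 → C_1 maps a triangle to the signed sum of its edges. For instance
  ∂bei = ei − bi + be,
  ∂cdh = dh − ch + cd.
This gives a 30×20 integer matrix of rank 20; reducing to Smith normal form yields diagonal entries (1,1,1,1,1,1,1,1,1,1,1,1,1,1,1,1,1,1,1,2).

From H_k ≅ ker(∂_k) / im(∂_{k+1}) we obtain:

  H_2: rank ker ∂_2 − rank ∂_3 = (20 − 20) − 0 = 0, and there is no ∂_3, so H_2 ≅ 0.

(K is a triangulation of the Klein bottle.)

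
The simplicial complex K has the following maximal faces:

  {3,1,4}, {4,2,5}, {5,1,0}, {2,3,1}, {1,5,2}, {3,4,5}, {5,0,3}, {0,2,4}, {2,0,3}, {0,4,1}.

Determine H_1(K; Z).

H_1 ≅ Z/2Z.

Take the total order 0 < 1 < 2 < 3 < 4 < 5 on the vertex set. Then K (dimension 2) consists of the simplices:

  0-simplices (6): [0], [1], [2], [3], [4], [5]
  1-simplices (15): [0,1], [0,2], [0,3], [0,4], [0,5], [1,2], [1,3], [1,4], [1,5], [2,3], [2,4], [2,5], [3,4], [3,5], [4,5]
  2-simplices (10): [0,1,4], [0,1,5], [0,2,3], [0,2,4], [0,3,5], [1,2,3], [1,2,5], [1,3,4], [2,4,5], [3,4,5]

giving chain groups C_0 ≅ Z^6, C_1 ≅ Z^15, C_2 ≅ Z^10.

∂_1: C_1 → C_0 maps an edge to its endpoints' difference, ∂[p,q] = q − p.
This gives a 6×15 integer matrix of rank 5; reducing to Smith normal form yields diagonal entries (1,1,1,1,1).

Boundary ∂_2: C_2 → C_1 sends each 2-simplex [p,q,r] to [q,r] − [p,r] + [p,q]. For instance
  ∂[0,2,4] = [2,4] − [0,4] + [0,2],
  ∂[0,3,5] = [3,5] − [0,5] + [0,3].
The resulting 15×10 matrix has rank 10, and its Smith normal form has invariant factors (1,1,1,1,1,1,1,1,1,2).

Computing H_k = (kernel of ∂_k) / (image of ∂_{k+1}):

  H_1: rank ker ∂_1 − rank ∂_2 = (15 − 5) − 10 = 0, and ∂_2 has invariant factor 2 > 1, so H_1 ≅ Z/2Z.

(K is a triangulation of the real projective plane RP^2.)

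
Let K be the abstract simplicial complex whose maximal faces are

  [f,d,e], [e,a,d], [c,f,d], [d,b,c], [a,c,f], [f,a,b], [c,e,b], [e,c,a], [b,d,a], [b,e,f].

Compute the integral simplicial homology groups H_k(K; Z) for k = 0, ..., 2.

H_0 = Z,  H_1 = Z/2,  H_2 = 0.

Take the total order a < b < c < d < e < f on the vertex set. Then K (dimension 2) consists of the simplices:

  0-simplices (6): a, b, c, d, e, f
  1-simplices (15): ab, ac, ad, ae, af, bc, bd, be, bf, cd, ce, cf, de, df, ef
  2-simplices (10): abd, abf, ace, acf, ade, bcd, bce, bef, cdf, def

so the chain groups are C_0 ≅ Z^6, C_1 ≅ Z^15, C_2 ≅ Z^10.

The boundary map ∂_1: C_1 → C_0 maps an edge to its endpoints' difference, ∂[p,q] = q − p. For instance
  ∂ac = c − a.
As a 6×15 matrix over Z this has rank 5, with invariant factors (1,1,1,1,1).

The boundary map ∂_2: C_2 → C_1 maps a triangle to the signed sum of its edges. For instance
  ∂ade = de − ae + ad,
  ∂bcd = cd − bd + bc.
This gives a 15×10 integer matrix of rank 10; reducing to Smith normal form yields diagonal entries (1,1,1,1,1,1,1,1,1,2).

From H_k ≅ ker(∂_k) / im(∂_{k+1}) we obtain:

  H_0: rank C_0 − rank ∂_1 = 6 − 5 = 1, and the invariant factors of ∂_1 are all 1, so H_0 = Z.
  H_1: rank ker ∂_1 − rank ∂_2 = (15 − 5) − 10 = 0, and ∂_2 has invariant factor 2 > 1, so H_1 = Z/2.
  H_2: rank ker ∂_2 − rank ∂_3 = (10 − 10) − 0 = 0, and there is no ∂_3, so H_2 = 0.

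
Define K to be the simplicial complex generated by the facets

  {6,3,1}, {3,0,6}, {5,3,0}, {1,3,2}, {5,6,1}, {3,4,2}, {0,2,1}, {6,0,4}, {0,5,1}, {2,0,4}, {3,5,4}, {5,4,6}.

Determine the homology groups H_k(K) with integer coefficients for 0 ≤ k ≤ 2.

K has 7 vertices, 18 edges, 12 triangles.
rank ∂_0 = 0, rank ∂_1 = 6 ⇒ b_0 = 7 − 0 − 6 = 1; all invariant factors of ∂_1 are 1 so no torsion. So H_0 = Z.
rank ∂_1 = 6, rank ∂_2 = 12 ⇒ b_1 = 18 − 6 − 12 = 0; ∂_2 has invariant factor(s) [2] giving torsion. So H_1 = Z/2Z.
rank ∂_2 = 12, rank ∂_3 = 0 ⇒ b_2 = 12 − 12 − 0 = 0. So H_2 = 0.

H_0 = Z,  H_1 = Z/2Z,  H_2 = 0.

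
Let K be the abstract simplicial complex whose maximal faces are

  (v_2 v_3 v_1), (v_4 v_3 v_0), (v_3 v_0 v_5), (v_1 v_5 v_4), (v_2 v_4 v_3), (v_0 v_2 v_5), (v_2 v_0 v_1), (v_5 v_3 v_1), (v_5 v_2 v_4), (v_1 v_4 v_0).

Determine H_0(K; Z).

H_0 ≅ Z.

K has 6 vertices, 15 edges, 10 triangles.
rank ∂_0 = 0, rank ∂_1 = 5 ⇒ b_0 = 6 − 0 − 5 = 1; all invariant factors of ∂_1 are 1 so no torsion. So H_0 = Z.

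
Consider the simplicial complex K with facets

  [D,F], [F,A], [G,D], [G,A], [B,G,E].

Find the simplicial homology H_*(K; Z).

H_0 = Z,  H_1 = Z,  H_2 = 0.

K has 6 vertices, 7 edges, 1 triangle.
rank ∂_0 = 0, rank ∂_1 = 5 ⇒ b_0 = 6 − 0 − 5 = 1; all invariant factors of ∂_1 are 1 so no torsion. So H_0 ≅ Z.
rank ∂_1 = 5, rank ∂_2 = 1 ⇒ b_1 = 7 − 5 − 1 = 1; all invariant factors of ∂_2 are 1 so no torsion. So H_1 ≅ Z.
rank ∂_2 = 1, rank ∂_3 = 0 ⇒ b_2 = 1 − 1 − 0 = 0. So H_2 ≅ 0.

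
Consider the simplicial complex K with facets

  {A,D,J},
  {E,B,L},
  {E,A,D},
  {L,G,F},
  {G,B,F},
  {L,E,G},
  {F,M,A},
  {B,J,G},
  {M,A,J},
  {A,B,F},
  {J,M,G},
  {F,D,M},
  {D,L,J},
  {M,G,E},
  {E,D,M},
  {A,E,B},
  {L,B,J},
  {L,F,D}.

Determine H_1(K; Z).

Fix the vertex order A < B < D < E < F < G < J < L < M and write every simplex with vertices in increasing order. Then dim K = 2 and the simplices of K are:

  0-simplices (9): A, B, D, E, F, G, J, L, M
  1-simplices (27): AB, AD, AE, AF, AJ, AM, BE, BF, BG, BJ, BL, DE, DF, DJ, DL, DM, EG, EL, EM, FG, FL, FM, GJ, GL, GM, JL, JM
  2-simplices (18): ABE, ABF, ADE, ADJ, AFM, AJM, BEL, BFG, BGJ, BJL, DEM, DFL, DFM, DJL, EGL, EGM, FGL, GJM

giving chain groups C_0 ≅ Z^9, C_1 ≅ Z^27, C_2 ≅ Z^18.

The boundary map ∂_1: C_1 → C_0 maps an edge to its endpoints' difference, ∂[p,q] = q − p. For instance
  ∂DM = M − D.
The 9×27 boundary matrix has rank 8 and Smith normal form diag(1,1,1,1,1,1,1,1).

∂_2: C_2 → C_1 maps a triangle to the signed sum of its edges. For instance
  ∂AJM = JM − AM + AJ,
  ∂BJL = JL − BL + BJ.
The resulting 27×18 matrix has rank 18, and its Smith normal form has invariant factors (1,1,1,1,1,1,1,1,1,1,1,1,1,1,1,1,1,2).

From H_k ≅ ker(∂_k) / im(∂_{k+1}) we obtain:

  H_1: rank ker ∂_1 − rank ∂_2 = (27 − 8) − 18 = 1, and ∂_2 has invariant factor 2 > 1, so H_1 ≅ Z ⊕ Z/2.

(K is a triangulation of the Klein bottle.)

H_1 = Z ⊕ Z/2.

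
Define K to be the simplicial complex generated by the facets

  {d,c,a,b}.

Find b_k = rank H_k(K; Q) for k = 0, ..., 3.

Take the total order a < b < c < d on the vertex set. Then K (dimension 3) consists of the simplices:

  0-simplices (4): a, b, c, d
  1-simplices (6): ab, ac, ad, bc, bd, cd
  2-simplices (4): abc, abd, acd, bcd
  3-simplices (1): abcd

Hence C_0 ≅ Z^4, C_1 ≅ Z^6, C_2 ≅ Z^4, C_3 ≅ Z^1.

∂_1: C_1 → C_0 is given by ∂[p,q] = [q] − [p]. For instance
  ∂cd = d − c.
The 4×6 boundary matrix has rank 3 and Smith normal form diag(1,1,1).

Boundary ∂_2: C_2 → C_1 maps a triangle to the signed sum of its edges. For instance
  ∂abd = bd − ad + ab,
  ∂bcd = cd − bd + bc.
The 6×4 boundary matrix has rank 3 and Smith normal form diag(1,1,1).

Boundary ∂_3: C_3 → C_2 sends each 3-simplex σ to the alternating sum Σ_i (−1)^i (σ with its i-th vertex removed). For instance
  ∂abcd = bcd − acd + abd − abc.
The 4×1 boundary matrix has rank 1 and Smith normal form diag(1).

Computing H_k = (kernel of ∂_k) / (image of ∂_{k+1}):

  H_0: rank C_0 − rank ∂_1 = 4 − 3 = 1, and the invariant factors of ∂_1 are all 1, so H_0 = Z.
  H_1: rank ker ∂_1 − rank ∂_2 = (6 − 3) − 3 = 0, and the invariant factors of ∂_2 are all 1, so H_1 = 0.
  H_2: rank ker ∂_2 − rank ∂_3 = (4 − 3) − 1 = 0, and the invariant factors of ∂_3 are all 1, so H_2 = 0.
  H_3: rank ker ∂_3 − rank ∂_4 = (1 − 1) − 0 = 0, and there is no ∂_4, so H_3 = 0.

Hence the Betti numbers are b_0 = 1, b_1 = 0, b_2 = 0, b_3 = 0.

b_0 = 1, b_1 = 0, b_2 = 0, b_3 = 0.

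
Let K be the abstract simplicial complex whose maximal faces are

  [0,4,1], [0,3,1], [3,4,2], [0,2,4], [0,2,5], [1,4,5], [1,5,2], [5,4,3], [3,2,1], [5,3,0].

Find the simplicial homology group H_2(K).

Fix the vertex order 0 < 1 < 2 < 3 < 4 < 5 and write every simplex with vertices in increasing order. Then dim K = 2 and the simplices of K are:

  0-simplices (6): [0], [1], [2], [3], [4], [5]
  1-simplices (15): [0,1], [0,2], [0,3], [0,4], [0,5], [1,2], [1,3], [1,4], [1,5], [2,3], [2,4], [2,5], [3,4], [3,5], [4,5]
  2-simplices (10): [0,1,3], [0,1,4], [0,2,4], [0,2,5], [0,3,5], [1,2,3], [1,2,5], [1,4,5], [2,3,4], [3,4,5]

giving chain groups C_0 ≅ Z^6, C_1 ≅ Z^15, C_2 ≅ Z^10.

The boundary map ∂_1: C_1 → C_0 maps an edge to its endpoints' difference, ∂[p,q] = q − p. For instance
  ∂[0,1] = [1] − [0].
This gives a 6×15 integer matrix of rank 5; reducing to Smith normal form yields diagonal entries (1,1,1,1,1).

∂_2: C_2 → C_1 maps a triangle to the signed sum of its edges. For instance
  ∂[2,3,4] = [3,4] − [2,4] + [2,3],
  ∂[0,2,5] = [2,5] − [0,5] + [0,2].
As a 15×10 matrix over Z this has rank 10, with invariant factors (1,1,1,1,1,1,1,1,1,2).

Now H_k = ker ∂_k / im ∂_{k+1}, so:

  H_2: rank ker ∂_2 − rank ∂_3 = (10 − 10) − 0 = 0, and there is no ∂_3, so H_2 ≅ 0.

H_2 ≅ 0.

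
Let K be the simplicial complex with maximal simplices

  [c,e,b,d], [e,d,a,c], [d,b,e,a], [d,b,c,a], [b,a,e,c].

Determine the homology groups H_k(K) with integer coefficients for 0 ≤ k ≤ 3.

H_0 = Z,  H_1 = 0,  H_2 = 0,  H_3 = Z.

Take the total order a < b < c < d < e on the vertex set. Then K (dimension 3) consists of the simplices:

  0-simplices (5): a, b, c, d, e
  1-simplices (10): ab, ac, ad, ae, bc, bd, be, cd, ce, de
  2-simplices (10): abc, abd, abe, acd, ace, ade, bcd, bce, bde, cde
  3-simplices (5): abcd, abce, abde, acde, bcde

so the chain groups are C_0 ≅ Z^5, C_1 ≅ Z^10, C_2 ≅ Z^10, C_3 ≅ Z^5.

The boundary map ∂_1: C_1 → C_0 maps an edge to its endpoints' difference, ∂[p,q] = q − p. For instance
  ∂bc = c − b.
The resulting 5×10 matrix has rank 4, and its Smith normal form has invariant factors (1,1,1,1).

Boundary ∂_2: C_2 → C_1 acts by ∂[p,q,r] = [q,r] − [p,r] + [p,q]. For instance
  ∂cde = de − ce + cd,
  ∂acd = cd − ad + ac.
The resulting 10×10 matrix has rank 6, and its Smith normal form has invariant factors (1,1,1,1,1,1).

The boundary map ∂_3: C_3 → C_2 sends each 3-simplex σ to the alternating sum Σ_i (−1)^i (σ with its i-th vertex removed). For instance
  ∂abce = bce − ace + abe − abc,
  ∂acde = cde − ade + ace − acd.
The resulting 10×5 matrix has rank 4, and its Smith normal form has invariant factors (1,1,1,1).

From H_k ≅ ker(∂_k) / im(∂_{k+1}) we obtain:

  H_0: rank C_0 − rank ∂_1 = 5 − 4 = 1, and the invariant factors of ∂_1 are all 1, so H_0 = Z.
  H_1: rank ker ∂_1 − rank ∂_2 = (10 − 4) − 6 = 0, and the invariant factors of ∂_2 are all 1, so H_1 = 0.
  H_2: rank ker ∂_2 − rank ∂_3 = (10 − 6) − 4 = 0, and the invariant factors of ∂_3 are all 1, so H_2 = 0.
  H_3: rank ker ∂_3 − rank ∂_4 = (5 − 4) − 0 = 1, and there is no ∂_4, so H_3 = Z.

As a check, the Euler characteristic is 5 − 10 + 10 − 5 = 0, which agrees with 1 − 0 + 0 − 1 = 0.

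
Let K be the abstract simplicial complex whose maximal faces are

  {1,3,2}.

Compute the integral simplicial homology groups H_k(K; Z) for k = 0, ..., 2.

Fix the vertex order 1 < 2 < 3 and write every simplex with vertices in increasing order. Then dim K = 2 and the simplices of K are:

  0-simplices (3): [1], [2], [3]
  1-simplices (3): [1,2], [1,3], [2,3]
  2-simplices (1): [1,2,3]

giving chain groups C_0 ≅ Z^3, C_1 ≅ Z^3, C_2 ≅ Z^1.

Boundary ∂_1: C_1 → C_0 sends each edge [p,q] (with p < q) to q − p.
This gives a 3×3 integer matrix of rank 2; reducing to Smith normal form yields diagonal entries (1,1).

∂_2: C_2 → C_1 sends each 2-simplex [p,q,r] to [q,r] − [p,r] + [p,q]. For instance
  ∂[1,2,3] = [2,3] − [1,3] + [1,2].
The 3×1 boundary matrix has rank 1 and Smith normal form diag(1).

Computing H_k = (kernel of ∂_k) / (image of ∂_{k+1}):

  H_0: rank C_0 − rank ∂_1 = 3 − 2 = 1, and the invariant factors of ∂_1 are all 1, so H_0 ≅ Z.
  H_1: rank ker ∂_1 − rank ∂_2 = (3 − 2) − 1 = 0, and the invariant factors of ∂_2 are all 1, so H_1 ≅ 0.
  H_2: rank ker ∂_2 − rank ∂_3 = (1 − 1) − 0 = 0, and there is no ∂_3, so H_2 ≅ 0.

As a check, the Euler characteristic is 3 − 3 + 1 = 1, which agrees with 1 − 0 + 0 = 1.

H_0 ≅ Z,  H_1 = 0,  H_2 = 0.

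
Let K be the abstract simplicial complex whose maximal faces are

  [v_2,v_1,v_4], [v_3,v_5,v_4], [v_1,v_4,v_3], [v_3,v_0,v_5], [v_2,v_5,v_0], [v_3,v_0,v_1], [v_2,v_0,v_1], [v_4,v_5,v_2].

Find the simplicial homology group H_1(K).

H_1 ≅ 0.

Fix the vertex order v_0 < v_1 < v_2 < v_3 < v_4 < v_5 and write every simplex with vertices in increasing order. Then dim K = 2 and the simplices of K are:

  0-simplices (6): [v_0], [v_1], [v_2], [v_3], [v_4], [v_5]
  1-simplices (12): [v_0,v_1], [v_0,v_2], [v_0,v_3], [v_0,v_5], [v_1,v_2], [v_1,v_3], [v_1,v_4], [v_2,v_4], [v_2,v_5], [v_3,v_4], [v_3,v_5], [v_4,v_5]
  2-simplices (8): [v_0,v_1,v_2], [v_0,v_1,v_3], [v_0,v_2,v_5], [v_0,v_3,v_5], [v_1,v_2,v_4], [v_1,v_3,v_4], [v_2,v_4,v_5], [v_3,v_4,v_5]

Hence C_0 ≅ Z^6, C_1 ≅ Z^12, C_2 ≅ Z^8.

The boundary map ∂_1: C_1 → C_0 maps an edge to its endpoints' difference, ∂[p,q] = q − p.
The resulting 6×12 matrix has rank 5, and its Smith normal form has invariant factors (1,1,1,1,1).

∂_2: C_2 → C_1 maps a triangle to the signed sum of its edges. For instance
  ∂[v_0,v_2,v_5] = [v_2,v_5] − [v_0,v_5] + [v_0,v_2],
  ∂[v_1,v_2,v_4] = [v_2,v_4] − [v_1,v_4] + [v_1,v_2].
This gives a 12×8 integer matrix of rank 7; reducing to Smith normal form yields diagonal entries (1,1,1,1,1,1,1).

Computing H_k = (kernel of ∂_k) / (image of ∂_{k+1}):

  H_1: rank ker ∂_1 − rank ∂_2 = (12 − 5) − 7 = 0, and the invariant factors of ∂_2 are all 1, so H_1 ≅ 0.

(K is a triangulation of the 2-sphere S^2.)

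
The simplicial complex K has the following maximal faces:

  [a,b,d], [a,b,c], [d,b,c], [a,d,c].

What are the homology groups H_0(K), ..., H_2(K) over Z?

We work with the vertex ordering a < b < c < d. The simplices of K, each written with vertices in increasing order, are:

  0-simplices (4): a, b, c, d
  1-simplices (6): ab, ac, ad, bc, bd, cd
  2-simplices (4): abc, abd, acd, bcd

so the chain groups are C_0 ≅ Z^4, C_1 ≅ Z^6, C_2 ≅ Z^4.

Boundary ∂_1: C_1 → C_0 sends each edge [p,q] (with p < q) to q − p.
The 4×6 boundary matrix has rank 3 and Smith normal form diag(1,1,1).

∂_2: C_2 → C_1 maps a triangle to the signed sum of its edges. For instance
  ∂acd = cd − ad + ac,
  ∂bcd = cd − bd + bc.
As a 6×4 matrix over Z this has rank 3, with invariant factors (1,1,1).

Now H_k = ker ∂_k / im ∂_{k+1}, so:

  H_0: rank C_0 − rank ∂_1 = 4 − 3 = 1, and the invariant factors of ∂_1 are all 1, so H_0 ≅ Z.
  H_1: rank ker ∂_1 − rank ∂_2 = (6 − 3) − 3 = 0, and the invariant factors of ∂_2 are all 1, so H_1 ≅ 0.
  H_2: rank ker ∂_2 − rank ∂_3 = (4 − 3) − 0 = 1, and there is no ∂_3, so H_2 ≅ Z.

(K is a triangulation of the 2-sphere S^2.)

H_0 = Z,  H_1 = 0,  H_2 = Z.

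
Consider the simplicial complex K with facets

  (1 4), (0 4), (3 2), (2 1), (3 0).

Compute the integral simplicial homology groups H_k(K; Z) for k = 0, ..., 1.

Fix the vertex order 0 < 1 < 2 < 3 < 4 and write every simplex with vertices in increasing order. Then dim K = 1 and the simplices of K are:

  0-simplices (5): [0], [1], [2], [3], [4]
  1-simplices (5): [0,3], [0,4], [1,2], [1,4], [2,3]

so the chain groups are C_0 ≅ Z^5, C_1 ≅ Z^5.

∂_1: C_1 → C_0 maps an edge to its endpoints' difference, ∂[p,q] = q − p.
The resulting 5×5 matrix has rank 4, and its Smith normal form has invariant factors (1,1,1,1).

Reading off H_k = ker ∂_k / im ∂_{k+1}:

  H_0: rank C_0 − rank ∂_1 = 5 − 4 = 1, and the invariant factors of ∂_1 are all 1, so H_0 = Z.
  H_1: rank ker ∂_1 − rank ∂_2 = (5 − 4) − 0 = 1, and there is no ∂_2, so H_1 = Z.

H_0 = Z,  H_1 = Z.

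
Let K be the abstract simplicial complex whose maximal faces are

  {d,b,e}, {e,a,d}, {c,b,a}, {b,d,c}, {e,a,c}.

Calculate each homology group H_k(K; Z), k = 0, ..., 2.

K has 5 vertices, 10 edges, 5 triangles.
rank ∂_0 = 0, rank ∂_1 = 4 ⇒ b_0 = 5 − 0 − 4 = 1; all invariant factors of ∂_1 are 1 so no torsion. So H_0 = Z.
rank ∂_1 = 4, rank ∂_2 = 5 ⇒ b_1 = 10 − 4 − 5 = 1; all invariant factors of ∂_2 are 1 so no torsion. So H_1 = Z.
rank ∂_2 = 5, rank ∂_3 = 0 ⇒ b_2 = 5 − 5 − 0 = 0. So H_2 = 0.

H_0 ≅ Z,  H_1 ≅ Z,  H_2 = 0.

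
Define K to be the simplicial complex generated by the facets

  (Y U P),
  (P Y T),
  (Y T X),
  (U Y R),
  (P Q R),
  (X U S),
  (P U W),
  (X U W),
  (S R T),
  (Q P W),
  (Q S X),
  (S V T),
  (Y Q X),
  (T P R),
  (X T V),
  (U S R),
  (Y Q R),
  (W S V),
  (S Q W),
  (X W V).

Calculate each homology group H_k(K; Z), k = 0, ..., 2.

H_0 = Z,  H_1 = Z ⊕ Z_2,  H_2 = 0.

Order the vertices as P < Q < R < S < T < U < V < W < X < Y. Listing each simplex with vertices in this order, K has dimension 2 with simplices:

  0-simplices (10): P, Q, R, S, T, U, V, W, X, Y
  1-simplices (30): PQ, PR, PT, PU, PW, PY, QR, QS, QW, QX, QY, RS, RT, RU, RY, ST, SU, SV, SW, SX, TV, TX, TY, UW, UX, UY, VW, VX, WX, XY
  2-simplices (20): PQR, PQW, PRT, PTY, PUW, PUY, QRY, QSW, QSX, QXY, RST, RSU, RUY, STV, SUX, SVW, TVX, TXY, UWX, VWX

giving chain groups C_0 ≅ Z^10, C_1 ≅ Z^30, C_2 ≅ Z^20.

Boundary ∂_1: C_1 → C_0 sends each edge [p,q] (with p < q) to q − p.
As a 10×30 matrix over Z this has rank 9, with invariant factors (1,1,1,1,1,1,1,1,1).

The boundary map ∂_2: C_2 → C_1 maps a triangle to the signed sum of its edges. For instance
  ∂PRT = RT − PT + PR,
  ∂QSX = SX − QX + QS.
The 30×20 boundary matrix has rank 20 and Smith normal form diag(1,1,1,1,1,1,1,1,1,1,1,1,1,1,1,1,1,1,1,2).

Computing H_k = (kernel of ∂_k) / (image of ∂_{k+1}):

  H_0: rank C_0 − rank ∂_1 = 10 − 9 = 1, and the invariant factors of ∂_1 are all 1, so H_0 = Z.
  H_1: rank ker ∂_1 − rank ∂_2 = (30 − 9) − 20 = 1, and ∂_2 has invariant factor 2 > 1, so H_1 = Z ⊕ Z_2.
  H_2: rank ker ∂_2 − rank ∂_3 = (20 − 20) − 0 = 0, and there is no ∂_3, so H_2 = 0.

As a check, the Euler characteristic is 10 − 30 + 20 = 0, which agrees with 1 − 1 + 0 = 0.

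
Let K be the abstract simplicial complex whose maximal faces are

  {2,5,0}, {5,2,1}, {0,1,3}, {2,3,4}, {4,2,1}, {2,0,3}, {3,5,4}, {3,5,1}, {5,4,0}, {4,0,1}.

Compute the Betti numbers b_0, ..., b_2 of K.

Fix the vertex order 0 < 1 < 2 < 3 < 4 < 5 and write every simplex with vertices in increasing order. Then dim K = 2 and the simplices of K are:

  0-simplices (6): [0], [1], [2], [3], [4], [5]
  1-simplices (15): [0,1], [0,2], [0,3], [0,4], [0,5], [1,2], [1,3], [1,4], [1,5], [2,3], [2,4], [2,5], [3,4], [3,5], [4,5]
  2-simplices (10): [0,1,3], [0,1,4], [0,2,3], [0,2,5], [0,4,5], [1,2,4], [1,2,5], [1,3,5], [2,3,4], [3,4,5]

giving chain groups C_0 ≅ Z^6, C_1 ≅ Z^15, C_2 ≅ Z^10.

The boundary map ∂_1: C_1 → C_0 is given by ∂[p,q] = [q] − [p]. For instance
  ∂[1,5] = [5] − [1].
The resulting 6×15 matrix has rank 5, and its Smith normal form has invariant factors (1,1,1,1,1).

∂_2: C_2 → C_1 maps a triangle to the signed sum of its edges. For instance
  ∂[0,2,3] = [2,3] − [0,3] + [0,2],
  ∂[1,3,5] = [3,5] − [1,5] + [1,3].
The 15×10 boundary matrix has rank 10 and Smith normal form diag(1,1,1,1,1,1,1,1,1,2).

From H_k ≅ ker(∂_k) / im(∂_{k+1}) we obtain:

  H_0: rank C_0 − rank ∂_1 = 6 − 5 = 1, and the invariant factors of ∂_1 are all 1, so H_0 = Z.
  H_1: rank ker ∂_1 − rank ∂_2 = (15 − 5) − 10 = 0, and ∂_2 has invariant factor 2 > 1, so H_1 = Z/2Z.
  H_2: rank ker ∂_2 − rank ∂_3 = (10 − 10) − 0 = 0, and there is no ∂_3, so H_2 = 0.

As a check, the Euler characteristic is 6 − 15 + 10 = 1, which agrees with 1 − 0 + 0 = 1.

Hence the Betti numbers are b_0 = 1, b_1 = 0, b_2 = 0.

b_0 = 1, b_1 = 0, b_2 = 0.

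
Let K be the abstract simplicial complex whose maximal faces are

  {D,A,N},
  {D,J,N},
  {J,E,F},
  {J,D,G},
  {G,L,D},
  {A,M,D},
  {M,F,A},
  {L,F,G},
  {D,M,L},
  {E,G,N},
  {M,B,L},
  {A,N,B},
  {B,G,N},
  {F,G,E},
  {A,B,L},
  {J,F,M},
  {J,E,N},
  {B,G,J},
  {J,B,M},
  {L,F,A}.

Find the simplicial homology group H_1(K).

Fix the vertex order A < B < D < E < F < G < J < L < M < N and write every simplex with vertices in increasing order. Then dim K = 2 and the simplices of K are:

  0-simplices (10): A, B, D, E, F, G, J, L, M, N
  1-simplices (30): AB, AD, AF, AL, AM, AN, BG, BJ, BL, BM, BN, DG, DJ, DL, DM, DN, EF, EG, EJ, EN, FG, FJ, FL, FM, GJ, GL, GN, JM, JN, LM
  2-simplices (20): ABL, ABN, ADM, ADN, AFL, AFM, BGJ, BGN, BJM, BLM, DGJ, DGL, DJN, DLM, EFG, EFJ, EGN, EJN, FGL, FJM

Hence C_0 ≅ Z^10, C_1 ≅ Z^30, C_2 ≅ Z^20.

Boundary ∂_1: C_1 → C_0 is given by ∂[p,q] = [q] − [p].
This gives a 10×30 integer matrix of rank 9; reducing to Smith normal form yields diagonal entries (1,1,1,1,1,1,1,1,1).

The boundary map ∂_2: C_2 → C_1 maps a triangle to the signed sum of its edges. For instance
  ∂FGL = GL − FL + FG,
  ∂DJN = JN − DN + DJ.
This gives a 30×20 integer matrix of rank 20; reducing to Smith normal form yields diagonal entries (1,1,1,1,1,1,1,1,1,1,1,1,1,1,1,1,1,1,1,2).

From H_k ≅ ker(∂_k) / im(∂_{k+1}) we obtain:

  H_1: rank ker ∂_1 − rank ∂_2 = (30 − 9) − 20 = 1, and ∂_2 has invariant factor 2 > 1, so H_1 = Z ⊕ Z/2Z.

H_1 ≅ Z ⊕ Z/2Z.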